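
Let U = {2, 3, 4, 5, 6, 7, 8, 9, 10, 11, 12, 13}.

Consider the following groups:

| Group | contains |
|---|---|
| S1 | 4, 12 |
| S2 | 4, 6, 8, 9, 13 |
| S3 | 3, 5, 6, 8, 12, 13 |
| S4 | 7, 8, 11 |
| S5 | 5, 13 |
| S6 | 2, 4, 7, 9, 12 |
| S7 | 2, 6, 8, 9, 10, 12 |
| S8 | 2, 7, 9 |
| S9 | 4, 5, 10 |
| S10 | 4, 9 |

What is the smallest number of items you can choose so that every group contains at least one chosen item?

H = {2, 4, 7, 13} meets every group (each contains at least one member of H), and |H| = 4.
No choice of 3 items meets every group, so 4 is the minimum.

4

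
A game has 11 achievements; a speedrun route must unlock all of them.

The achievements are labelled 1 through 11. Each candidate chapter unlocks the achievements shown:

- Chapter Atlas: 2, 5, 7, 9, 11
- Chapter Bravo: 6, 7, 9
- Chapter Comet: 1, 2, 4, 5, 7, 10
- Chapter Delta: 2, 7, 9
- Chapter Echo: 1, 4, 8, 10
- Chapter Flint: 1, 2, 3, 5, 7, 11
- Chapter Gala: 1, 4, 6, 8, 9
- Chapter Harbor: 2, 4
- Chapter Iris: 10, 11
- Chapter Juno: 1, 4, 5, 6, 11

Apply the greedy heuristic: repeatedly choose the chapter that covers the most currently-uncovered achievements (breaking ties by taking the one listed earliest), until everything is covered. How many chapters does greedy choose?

Greedy: pick Comet (covers 6 new) → pick Gala (covers 3 new) → pick Flint (covers 2 new). Total picks: 3.

3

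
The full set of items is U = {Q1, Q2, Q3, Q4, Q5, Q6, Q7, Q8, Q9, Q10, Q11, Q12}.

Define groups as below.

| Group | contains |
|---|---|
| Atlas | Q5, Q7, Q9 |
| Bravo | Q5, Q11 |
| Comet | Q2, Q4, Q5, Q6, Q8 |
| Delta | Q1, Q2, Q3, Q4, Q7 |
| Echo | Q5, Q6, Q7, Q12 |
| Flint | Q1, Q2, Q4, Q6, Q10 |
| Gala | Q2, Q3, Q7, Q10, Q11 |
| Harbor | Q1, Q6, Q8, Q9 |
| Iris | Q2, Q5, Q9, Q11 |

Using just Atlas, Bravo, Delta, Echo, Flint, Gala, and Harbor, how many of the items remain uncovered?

Union of Atlas, Bravo, Delta, Echo, Flint, Gala, Harbor = {Q1, Q2, Q3, Q4, Q5, Q6, Q7, Q8, Q9, Q10, Q11, Q12} — that's every item, so 0 are uncovered.

0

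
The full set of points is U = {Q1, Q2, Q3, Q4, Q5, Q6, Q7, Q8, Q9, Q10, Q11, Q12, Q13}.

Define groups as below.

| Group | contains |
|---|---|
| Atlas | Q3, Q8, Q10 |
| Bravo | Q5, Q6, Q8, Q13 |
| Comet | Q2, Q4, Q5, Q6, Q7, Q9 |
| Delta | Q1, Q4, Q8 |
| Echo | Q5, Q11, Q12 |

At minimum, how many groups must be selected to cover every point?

5

Atlas, Bravo, Comet, Delta, and Echo cover everything between them: the union {Q1, Q2, Q3, Q4, Q5, Q6, Q7, Q8, Q9, Q10, Q11, Q12, Q13} is all of U.
No 4 of the 5 groups cover everything (all 5 combinations miss at least one point), so 5 is optimal.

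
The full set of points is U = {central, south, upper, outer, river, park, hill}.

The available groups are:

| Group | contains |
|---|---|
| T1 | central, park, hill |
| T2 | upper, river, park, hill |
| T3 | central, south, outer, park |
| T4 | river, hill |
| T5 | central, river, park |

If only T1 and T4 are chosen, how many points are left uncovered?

3

Union of T1, T4 = {central, river, park, hill}.
Not covered: south, upper, outer — 3 points.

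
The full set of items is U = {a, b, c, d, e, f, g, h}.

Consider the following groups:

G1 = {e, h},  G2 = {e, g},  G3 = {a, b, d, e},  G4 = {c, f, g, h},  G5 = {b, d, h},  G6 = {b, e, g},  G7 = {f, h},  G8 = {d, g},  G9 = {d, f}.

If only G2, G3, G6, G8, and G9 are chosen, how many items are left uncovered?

Union of G2, G3, G6, G8, G9 = {a, b, d, e, f, g}.
Not covered: c, h — 2 items.

2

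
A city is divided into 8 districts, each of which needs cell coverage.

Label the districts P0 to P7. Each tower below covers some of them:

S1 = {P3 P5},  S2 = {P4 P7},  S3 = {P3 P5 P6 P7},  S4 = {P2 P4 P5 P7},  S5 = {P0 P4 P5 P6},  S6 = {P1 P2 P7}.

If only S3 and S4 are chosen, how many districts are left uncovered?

Union of S3, S4 = {P2, P3, P4, P5, P6, P7}.
Not covered: P0, P1 — 2 districts.

2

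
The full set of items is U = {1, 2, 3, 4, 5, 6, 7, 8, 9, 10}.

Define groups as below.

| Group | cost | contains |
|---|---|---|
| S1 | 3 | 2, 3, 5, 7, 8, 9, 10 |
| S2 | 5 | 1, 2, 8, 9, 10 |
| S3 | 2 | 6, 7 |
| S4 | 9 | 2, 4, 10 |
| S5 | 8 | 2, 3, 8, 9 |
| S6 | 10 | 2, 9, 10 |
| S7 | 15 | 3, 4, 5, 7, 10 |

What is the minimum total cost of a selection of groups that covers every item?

19

S1, S2, S3, S4 together cover every item (S1 ∪ S2 ∪ S3 ∪ S4 = {1, 2, 3, 4, 5, 6, 7, 8, 9, 10}); total cost 3 + 5 + 2 + 9 = 19.
No covering selection has total cost below 19.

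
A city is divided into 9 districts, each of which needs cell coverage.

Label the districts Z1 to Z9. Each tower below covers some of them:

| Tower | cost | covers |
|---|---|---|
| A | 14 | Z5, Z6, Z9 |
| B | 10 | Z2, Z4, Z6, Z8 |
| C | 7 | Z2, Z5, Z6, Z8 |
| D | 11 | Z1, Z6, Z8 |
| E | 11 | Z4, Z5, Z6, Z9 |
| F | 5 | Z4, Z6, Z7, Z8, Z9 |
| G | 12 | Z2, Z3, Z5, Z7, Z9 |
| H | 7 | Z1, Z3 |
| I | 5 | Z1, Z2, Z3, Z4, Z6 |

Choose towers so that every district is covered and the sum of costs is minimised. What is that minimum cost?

17

C, F, I together cover every district (C ∪ F ∪ I = {Z1, Z2, Z3, Z4, Z5, Z6, Z7, Z8, Z9}); total cost 7 + 5 + 5 = 17.
No covering selection has total cost below 17.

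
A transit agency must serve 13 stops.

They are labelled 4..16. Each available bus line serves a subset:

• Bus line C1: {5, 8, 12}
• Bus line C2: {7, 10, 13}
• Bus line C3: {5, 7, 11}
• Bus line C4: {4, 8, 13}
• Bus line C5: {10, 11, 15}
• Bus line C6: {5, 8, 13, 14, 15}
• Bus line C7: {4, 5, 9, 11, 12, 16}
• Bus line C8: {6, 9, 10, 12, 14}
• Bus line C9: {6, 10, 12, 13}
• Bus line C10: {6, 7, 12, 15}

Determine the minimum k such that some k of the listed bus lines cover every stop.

4

Take {C2, C6, C7, C9}. Their union is {4, 5, 6, 7, 8, 9, 10, 11, 12, 13, 14, 15, 16}, which is all 13 stops.
No 3 of the 10 bus lines cover everything (all 120 combinations miss at least one stop), so 4 is optimal.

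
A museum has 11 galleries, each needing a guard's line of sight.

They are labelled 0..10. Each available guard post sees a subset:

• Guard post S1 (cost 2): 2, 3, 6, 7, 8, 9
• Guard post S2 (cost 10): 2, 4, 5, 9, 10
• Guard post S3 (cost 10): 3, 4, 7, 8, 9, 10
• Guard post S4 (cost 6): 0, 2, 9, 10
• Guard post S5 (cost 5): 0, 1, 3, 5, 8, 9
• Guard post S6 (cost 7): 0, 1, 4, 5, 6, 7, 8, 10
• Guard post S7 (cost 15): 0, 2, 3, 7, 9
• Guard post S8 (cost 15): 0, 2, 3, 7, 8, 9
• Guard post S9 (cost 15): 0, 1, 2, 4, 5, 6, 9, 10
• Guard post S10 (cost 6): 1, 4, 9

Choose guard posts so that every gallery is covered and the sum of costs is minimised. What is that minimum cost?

S1, S6 together cover every gallery (S1 ∪ S6 = {0, 1, 2, 3, 4, 5, 6, 7, 8, 9, 10}); total cost 2 + 7 = 9.
No covering selection has total cost below 9.

9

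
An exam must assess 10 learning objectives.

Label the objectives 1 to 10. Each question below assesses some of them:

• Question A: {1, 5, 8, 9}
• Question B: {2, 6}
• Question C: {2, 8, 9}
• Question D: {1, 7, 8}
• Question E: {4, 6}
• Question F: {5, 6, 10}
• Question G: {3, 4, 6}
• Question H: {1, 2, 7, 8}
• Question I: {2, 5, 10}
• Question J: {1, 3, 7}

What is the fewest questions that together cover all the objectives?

4

C and E and F and J together: C ∪ E ∪ F ∪ J = {1, 2, 3, 4, 5, 6, 7, 8, 9, 10} — every objective is covered.
No 3 of the 10 questions cover everything (all 120 combinations miss at least one objective), so 4 is optimal.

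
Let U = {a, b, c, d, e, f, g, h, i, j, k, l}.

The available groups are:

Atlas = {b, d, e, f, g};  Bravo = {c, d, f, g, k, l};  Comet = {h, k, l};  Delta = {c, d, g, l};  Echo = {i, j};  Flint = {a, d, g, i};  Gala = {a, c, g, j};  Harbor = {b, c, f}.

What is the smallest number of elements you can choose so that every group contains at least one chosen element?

Take T = {f, g, i, k}. Each listed group contains at least one of these, so T is a hitting set of size 4.
No choice of 3 elements meets every group, so 4 is the minimum.

4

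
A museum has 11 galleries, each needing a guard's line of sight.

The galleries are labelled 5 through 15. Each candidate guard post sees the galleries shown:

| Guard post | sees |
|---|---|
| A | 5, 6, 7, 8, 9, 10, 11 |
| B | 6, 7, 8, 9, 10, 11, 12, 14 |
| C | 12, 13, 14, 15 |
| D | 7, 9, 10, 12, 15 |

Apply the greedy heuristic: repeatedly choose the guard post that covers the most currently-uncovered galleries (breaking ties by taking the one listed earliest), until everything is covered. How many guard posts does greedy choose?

Greedy: pick B (covers 8 new) → pick C (covers 2 new) → pick A (covers 1 new). Total picks: 3.
(The true minimum cover uses only 2 guard posts, so greedy is not optimal here.)

3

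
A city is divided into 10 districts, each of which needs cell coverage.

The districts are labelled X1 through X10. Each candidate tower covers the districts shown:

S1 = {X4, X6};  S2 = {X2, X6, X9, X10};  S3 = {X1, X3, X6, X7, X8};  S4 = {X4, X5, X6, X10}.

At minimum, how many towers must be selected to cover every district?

3

Take {S2, S3, S4}. Their union is {X1, X2, X3, X4, X5, X6, X7, X8, X9, X10}, which is all 10 districts.
Only S3 contains X1, so S3 is forced; the remaining 5 districts need at least 2 more towers (each remaining tower adds at most 3) — so at least 3 towers are needed, and 3 is optimal.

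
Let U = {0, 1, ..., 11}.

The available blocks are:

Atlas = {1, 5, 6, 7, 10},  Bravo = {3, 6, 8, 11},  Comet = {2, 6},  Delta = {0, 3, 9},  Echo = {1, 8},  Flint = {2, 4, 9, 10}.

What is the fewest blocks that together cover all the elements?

Atlas and Bravo and Delta and Flint together: Atlas ∪ Bravo ∪ Delta ∪ Flint = {0, 1, 2, 3, 4, 5, 6, 7, 8, 9, 10, 11} — every element is covered.
Only Atlas contains 5, so Atlas is forced; the remaining 7 elements need at least 3 more blocks (each remaining block adds at most 3) — so at least 4 blocks are needed, and 4 is optimal.

4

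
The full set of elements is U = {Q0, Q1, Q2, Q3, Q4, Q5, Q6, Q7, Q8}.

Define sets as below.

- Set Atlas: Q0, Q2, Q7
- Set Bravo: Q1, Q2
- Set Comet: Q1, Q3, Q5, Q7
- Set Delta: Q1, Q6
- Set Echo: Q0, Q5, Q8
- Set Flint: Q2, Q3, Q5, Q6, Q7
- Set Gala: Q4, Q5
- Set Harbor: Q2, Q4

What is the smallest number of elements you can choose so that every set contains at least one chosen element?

3

H = {Q1, Q2, Q5} meets every set (each contains at least one member of H), and |H| = 3.
The sets Delta, Echo, Harbor are pairwise disjoint, so any hitting set needs a separate element for each — at least 3. Hence 3 is optimal.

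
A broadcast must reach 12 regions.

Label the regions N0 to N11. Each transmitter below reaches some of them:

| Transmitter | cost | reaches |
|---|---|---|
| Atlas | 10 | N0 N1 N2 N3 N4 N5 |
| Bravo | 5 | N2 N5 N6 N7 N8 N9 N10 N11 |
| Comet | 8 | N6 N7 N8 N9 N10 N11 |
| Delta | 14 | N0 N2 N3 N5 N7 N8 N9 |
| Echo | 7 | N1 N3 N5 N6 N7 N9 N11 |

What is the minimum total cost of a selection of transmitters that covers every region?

15

Atlas, Bravo together cover every region (Atlas ∪ Bravo = {N0, N1, N2, N3, N4, N5, N6, N7, N8, N9, N10, N11}); total cost 10 + 5 = 15.
No covering selection has total cost below 15.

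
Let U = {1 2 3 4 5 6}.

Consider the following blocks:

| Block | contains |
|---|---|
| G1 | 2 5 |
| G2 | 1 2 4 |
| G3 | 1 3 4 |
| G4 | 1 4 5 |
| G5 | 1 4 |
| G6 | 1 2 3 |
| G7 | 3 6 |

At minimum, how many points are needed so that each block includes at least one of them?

The 3 points {3, 4, 5} hit every block.
The blocks G1, G5, G7 are pairwise disjoint, so any hitting set needs a separate point for each — at least 3. Hence 3 is optimal.

3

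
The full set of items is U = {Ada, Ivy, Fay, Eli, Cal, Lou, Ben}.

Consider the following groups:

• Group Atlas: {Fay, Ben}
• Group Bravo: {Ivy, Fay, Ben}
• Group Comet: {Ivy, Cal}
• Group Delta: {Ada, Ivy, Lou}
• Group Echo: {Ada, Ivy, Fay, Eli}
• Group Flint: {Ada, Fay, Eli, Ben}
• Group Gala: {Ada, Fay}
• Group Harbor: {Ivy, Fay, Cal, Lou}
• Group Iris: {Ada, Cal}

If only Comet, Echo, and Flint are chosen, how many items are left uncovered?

1

Union of Comet, Echo, Flint = {Ada, Ivy, Fay, Eli, Cal, Ben}.
Not covered: Lou — 1 item.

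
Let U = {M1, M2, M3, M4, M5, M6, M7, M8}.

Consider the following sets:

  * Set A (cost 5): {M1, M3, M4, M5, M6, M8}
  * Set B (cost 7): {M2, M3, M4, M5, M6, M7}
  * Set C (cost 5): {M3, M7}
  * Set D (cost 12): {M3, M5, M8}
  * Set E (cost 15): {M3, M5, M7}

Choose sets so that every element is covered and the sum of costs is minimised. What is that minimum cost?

12

A, B together cover every element (A ∪ B = {M1, M2, M3, M4, M5, M6, M7, M8}); total cost 5 + 7 = 12.
No covering selection has total cost below 12.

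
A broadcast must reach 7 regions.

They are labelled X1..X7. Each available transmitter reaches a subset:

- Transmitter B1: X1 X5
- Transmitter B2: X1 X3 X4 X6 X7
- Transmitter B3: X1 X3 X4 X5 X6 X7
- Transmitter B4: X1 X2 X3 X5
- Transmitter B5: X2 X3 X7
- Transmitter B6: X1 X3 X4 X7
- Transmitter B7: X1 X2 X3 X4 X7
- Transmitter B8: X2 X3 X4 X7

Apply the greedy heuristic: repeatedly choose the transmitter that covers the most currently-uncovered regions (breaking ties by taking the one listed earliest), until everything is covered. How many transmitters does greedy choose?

Greedy: pick B3 (covers 6 new) → pick B4 (covers 1 new). Total picks: 2.

2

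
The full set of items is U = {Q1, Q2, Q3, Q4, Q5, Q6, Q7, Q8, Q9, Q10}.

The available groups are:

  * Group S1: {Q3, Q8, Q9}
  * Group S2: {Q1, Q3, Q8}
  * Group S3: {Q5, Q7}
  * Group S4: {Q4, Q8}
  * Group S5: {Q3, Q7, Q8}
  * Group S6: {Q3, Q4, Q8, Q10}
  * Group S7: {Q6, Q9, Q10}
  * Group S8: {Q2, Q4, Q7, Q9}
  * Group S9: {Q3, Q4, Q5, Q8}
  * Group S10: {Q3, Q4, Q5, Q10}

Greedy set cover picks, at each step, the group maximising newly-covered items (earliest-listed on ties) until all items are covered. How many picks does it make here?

Greedy: pick S6 (covers 4 new) → pick S8 (covers 3 new) → pick S2 (covers 1 new) → pick S3 (covers 1 new) → pick S7 (covers 1 new). Total picks: 5.
(The true minimum cover uses only 4 groups, so greedy is not optimal here.)

5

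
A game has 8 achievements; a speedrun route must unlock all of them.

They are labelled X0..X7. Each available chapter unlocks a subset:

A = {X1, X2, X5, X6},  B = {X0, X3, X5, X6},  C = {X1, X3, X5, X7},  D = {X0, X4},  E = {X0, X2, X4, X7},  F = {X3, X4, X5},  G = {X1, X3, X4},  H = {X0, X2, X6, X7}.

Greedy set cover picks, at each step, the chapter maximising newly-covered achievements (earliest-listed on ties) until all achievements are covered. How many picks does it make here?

Greedy: pick A (covers 4 new) → pick E (covers 3 new) → pick B (covers 1 new). Total picks: 3.

3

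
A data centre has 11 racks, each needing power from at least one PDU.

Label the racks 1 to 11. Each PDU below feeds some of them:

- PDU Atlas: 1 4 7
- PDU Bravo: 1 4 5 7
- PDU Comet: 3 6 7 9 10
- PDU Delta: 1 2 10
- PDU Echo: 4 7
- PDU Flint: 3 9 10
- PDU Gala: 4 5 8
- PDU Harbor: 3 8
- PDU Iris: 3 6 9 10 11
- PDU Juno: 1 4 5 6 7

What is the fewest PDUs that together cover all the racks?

Take {Delta, Gala, Iris, Juno}. Their union is {1, 2, 3, 4, 5, 6, 7, 8, 9, 10, 11}, which is all 11 racks.
No 3 of the 10 PDUs cover everything (all 120 combinations miss at least one rack), so 4 is optimal.

4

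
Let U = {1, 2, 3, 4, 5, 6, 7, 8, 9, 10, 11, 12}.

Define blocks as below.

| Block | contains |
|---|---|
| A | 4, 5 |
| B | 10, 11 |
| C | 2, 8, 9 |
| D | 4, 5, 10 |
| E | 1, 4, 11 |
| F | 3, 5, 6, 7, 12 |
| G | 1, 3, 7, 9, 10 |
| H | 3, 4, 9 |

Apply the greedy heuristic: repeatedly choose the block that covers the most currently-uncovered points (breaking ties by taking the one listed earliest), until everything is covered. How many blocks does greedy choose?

Greedy: pick F (covers 5 new) → pick C (covers 3 new) → pick E (covers 3 new) → pick B (covers 1 new). Total picks: 4.

4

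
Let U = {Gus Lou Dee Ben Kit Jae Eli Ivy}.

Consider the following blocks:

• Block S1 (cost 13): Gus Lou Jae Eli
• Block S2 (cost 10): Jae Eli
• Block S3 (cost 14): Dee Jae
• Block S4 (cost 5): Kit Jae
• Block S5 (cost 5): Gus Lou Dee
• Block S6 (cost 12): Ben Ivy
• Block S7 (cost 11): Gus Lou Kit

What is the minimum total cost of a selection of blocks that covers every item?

S2, S4, S5, S6 together cover every item (S2 ∪ S4 ∪ S5 ∪ S6 = {Gus, Lou, Dee, Ben, Kit, Jae, Eli, Ivy}); total cost 10 + 5 + 5 + 12 = 32.
No covering selection has total cost below 32.

32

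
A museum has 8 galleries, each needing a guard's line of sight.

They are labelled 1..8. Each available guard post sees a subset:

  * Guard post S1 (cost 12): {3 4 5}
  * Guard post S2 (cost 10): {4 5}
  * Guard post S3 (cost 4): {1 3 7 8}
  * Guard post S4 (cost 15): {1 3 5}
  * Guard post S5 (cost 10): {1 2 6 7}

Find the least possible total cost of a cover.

24

S2, S3, S5 together cover every gallery (S2 ∪ S3 ∪ S5 = {1, 2, 3, 4, 5, 6, 7, 8}); total cost 10 + 4 + 10 = 24.
No covering selection has total cost below 24.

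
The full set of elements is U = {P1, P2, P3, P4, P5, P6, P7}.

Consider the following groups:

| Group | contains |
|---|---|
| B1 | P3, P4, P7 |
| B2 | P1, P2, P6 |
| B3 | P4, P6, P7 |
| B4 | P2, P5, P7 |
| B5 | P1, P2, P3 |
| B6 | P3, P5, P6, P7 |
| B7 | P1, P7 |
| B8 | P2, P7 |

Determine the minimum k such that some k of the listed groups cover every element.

B3, B5, and B6 cover everything between them: the union {P1, P2, P3, P4, P5, P6, P7} is all of U.
No 2 of the 8 groups cover everything (all 28 combinations miss at least one element), so 3 is optimal.

3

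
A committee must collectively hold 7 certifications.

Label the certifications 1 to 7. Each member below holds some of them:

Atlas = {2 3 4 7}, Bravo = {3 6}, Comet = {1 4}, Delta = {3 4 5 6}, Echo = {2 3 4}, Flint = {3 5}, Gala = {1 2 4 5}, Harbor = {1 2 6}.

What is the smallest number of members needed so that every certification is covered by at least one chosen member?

3

Atlas and Comet and Delta together: Atlas ∪ Comet ∪ Delta = {1, 2, 3, 4, 5, 6, 7} — every certification is covered.
Only Atlas contains 7, so Atlas is forced; the remaining 3 certifications need at least 2 more members (each remaining member adds at most 2) — so at least 3 members are needed, and 3 is optimal.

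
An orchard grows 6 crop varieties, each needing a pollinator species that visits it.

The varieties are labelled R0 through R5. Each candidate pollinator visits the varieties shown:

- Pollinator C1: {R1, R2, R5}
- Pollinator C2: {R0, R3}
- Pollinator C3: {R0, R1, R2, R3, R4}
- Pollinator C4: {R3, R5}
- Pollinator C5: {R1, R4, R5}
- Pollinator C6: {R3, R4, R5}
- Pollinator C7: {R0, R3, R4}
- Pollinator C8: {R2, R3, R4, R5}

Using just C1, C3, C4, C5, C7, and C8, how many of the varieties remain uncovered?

Union of C1, C3, C4, C5, C7, C8 = {R0, R1, R2, R3, R4, R5} — that's every variety, so 0 are uncovered.

0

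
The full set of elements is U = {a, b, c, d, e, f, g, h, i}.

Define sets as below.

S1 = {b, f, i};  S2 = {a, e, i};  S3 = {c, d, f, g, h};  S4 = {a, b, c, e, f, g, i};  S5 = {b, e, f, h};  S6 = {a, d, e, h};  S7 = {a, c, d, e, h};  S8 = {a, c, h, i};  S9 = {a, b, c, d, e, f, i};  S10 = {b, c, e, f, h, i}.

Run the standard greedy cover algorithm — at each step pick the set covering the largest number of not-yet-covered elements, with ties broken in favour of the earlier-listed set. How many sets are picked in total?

Greedy: pick S4 (covers 7 new) → pick S3 (covers 2 new). Total picks: 2.

2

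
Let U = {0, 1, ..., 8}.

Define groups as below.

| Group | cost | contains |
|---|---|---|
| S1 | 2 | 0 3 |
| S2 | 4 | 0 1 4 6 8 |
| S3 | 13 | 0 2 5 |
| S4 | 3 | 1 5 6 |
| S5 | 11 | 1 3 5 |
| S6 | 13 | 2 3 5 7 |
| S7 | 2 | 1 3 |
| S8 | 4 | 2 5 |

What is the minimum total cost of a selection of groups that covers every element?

S2, S6 together cover every element (S2 ∪ S6 = {0, 1, 2, 3, 4, 5, 6, 7, 8}); total cost 4 + 13 = 17.
The greedy pick S2, S1, S8, S6 costs 23; no covering selection beats 17.

17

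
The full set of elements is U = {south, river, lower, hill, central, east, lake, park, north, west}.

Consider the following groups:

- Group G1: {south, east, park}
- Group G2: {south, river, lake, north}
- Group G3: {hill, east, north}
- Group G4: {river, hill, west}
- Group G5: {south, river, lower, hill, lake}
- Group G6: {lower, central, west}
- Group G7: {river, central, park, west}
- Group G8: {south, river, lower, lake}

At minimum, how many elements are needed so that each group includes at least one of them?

Take H = {south, east, west}. Each listed group contains at least one of these, so H is a hitting set of size 3.
No choice of 2 elements meets every group, so 3 is the minimum.

3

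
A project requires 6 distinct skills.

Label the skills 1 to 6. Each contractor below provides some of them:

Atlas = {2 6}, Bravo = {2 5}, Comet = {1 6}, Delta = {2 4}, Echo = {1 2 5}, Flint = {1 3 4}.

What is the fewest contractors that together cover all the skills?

Take {Comet, Echo, Flint}. Their union is {1, 2, 3, 4, 5, 6}, which is all 6 skills.
Only Flint contains 3, so Flint is forced; the remaining 3 skills need at least 2 more contractors (each remaining contractor adds at most 2) — so at least 3 contractors are needed, and 3 is optimal.

3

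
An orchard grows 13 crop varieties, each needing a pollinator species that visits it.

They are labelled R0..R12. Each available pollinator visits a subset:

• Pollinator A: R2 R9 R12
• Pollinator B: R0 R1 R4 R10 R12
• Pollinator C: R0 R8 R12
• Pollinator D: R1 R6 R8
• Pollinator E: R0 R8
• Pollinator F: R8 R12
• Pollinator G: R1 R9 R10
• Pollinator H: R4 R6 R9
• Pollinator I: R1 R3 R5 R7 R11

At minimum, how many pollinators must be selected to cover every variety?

A and B and D and I together: A ∪ B ∪ D ∪ I = {R0, R1, R2, R3, R4, R5, R6, R7, R8, R9, R10, R11, R12} — every variety is covered.
No 3 of the 9 pollinators cover everything (all 84 combinations miss at least one variety), so 4 is optimal.

4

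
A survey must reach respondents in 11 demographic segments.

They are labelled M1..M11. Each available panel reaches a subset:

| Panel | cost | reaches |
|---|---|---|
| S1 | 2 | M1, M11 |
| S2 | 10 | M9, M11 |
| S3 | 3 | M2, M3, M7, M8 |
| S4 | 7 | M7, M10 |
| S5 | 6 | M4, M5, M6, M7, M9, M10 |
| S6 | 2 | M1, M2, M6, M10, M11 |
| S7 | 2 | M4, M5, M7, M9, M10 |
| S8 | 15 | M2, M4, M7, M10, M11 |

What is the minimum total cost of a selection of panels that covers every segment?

S3, S6, S7 together cover every segment (S3 ∪ S6 ∪ S7 = {M1, M2, M3, M4, M5, M6, M7, M8, M9, M10, M11}); total cost 3 + 2 + 2 = 7.
No covering selection has total cost below 7.

7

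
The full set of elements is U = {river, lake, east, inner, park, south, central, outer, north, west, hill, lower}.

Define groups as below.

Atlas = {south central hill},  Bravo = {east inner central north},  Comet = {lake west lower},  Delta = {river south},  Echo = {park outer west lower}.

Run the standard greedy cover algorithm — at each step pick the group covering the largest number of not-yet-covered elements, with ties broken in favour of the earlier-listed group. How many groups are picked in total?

5

Greedy: pick Bravo (covers 4 new) → pick Echo (covers 4 new) → pick Atlas (covers 2 new) → pick Comet (covers 1 new) → pick Delta (covers 1 new). Total picks: 5.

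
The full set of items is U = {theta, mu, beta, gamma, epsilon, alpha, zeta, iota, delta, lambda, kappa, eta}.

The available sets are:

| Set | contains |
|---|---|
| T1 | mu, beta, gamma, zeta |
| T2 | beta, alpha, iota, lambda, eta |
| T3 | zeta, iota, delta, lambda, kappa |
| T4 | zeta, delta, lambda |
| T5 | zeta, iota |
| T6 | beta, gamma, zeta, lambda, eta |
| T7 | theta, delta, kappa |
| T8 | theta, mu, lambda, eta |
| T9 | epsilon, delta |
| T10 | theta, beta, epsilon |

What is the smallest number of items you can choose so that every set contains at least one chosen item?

The 4 items {epsilon, zeta, delta, lambda} hit every set.
No choice of 3 items meets every set, so 4 is the minimum.

4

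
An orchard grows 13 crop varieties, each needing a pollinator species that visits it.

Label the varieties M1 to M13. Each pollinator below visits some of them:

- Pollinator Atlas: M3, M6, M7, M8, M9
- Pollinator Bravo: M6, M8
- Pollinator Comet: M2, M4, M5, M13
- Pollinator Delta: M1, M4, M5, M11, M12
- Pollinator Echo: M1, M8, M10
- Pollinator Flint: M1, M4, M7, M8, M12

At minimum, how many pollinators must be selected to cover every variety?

4

Take {Atlas, Comet, Delta, Echo}. Their union is {M1, M2, M3, M4, M5, M6, M7, M8, M9, M10, M11, M12, M13}, which is all 13 varieties.
Only Echo contains M10, so Echo is forced; the remaining 10 varieties need at least 3 more pollinators (each remaining pollinator adds at most 4) — so at least 4 pollinators are needed, and 4 is optimal.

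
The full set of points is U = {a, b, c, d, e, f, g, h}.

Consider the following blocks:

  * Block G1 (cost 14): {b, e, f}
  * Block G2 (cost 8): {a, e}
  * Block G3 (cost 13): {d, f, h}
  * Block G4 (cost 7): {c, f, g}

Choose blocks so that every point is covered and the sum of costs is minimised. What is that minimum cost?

42

G1, G2, G3, G4 together cover every point (G1 ∪ G2 ∪ G3 ∪ G4 = {a, b, c, d, e, f, g, h}); total cost 14 + 8 + 13 + 7 = 42.
No covering selection has total cost below 42.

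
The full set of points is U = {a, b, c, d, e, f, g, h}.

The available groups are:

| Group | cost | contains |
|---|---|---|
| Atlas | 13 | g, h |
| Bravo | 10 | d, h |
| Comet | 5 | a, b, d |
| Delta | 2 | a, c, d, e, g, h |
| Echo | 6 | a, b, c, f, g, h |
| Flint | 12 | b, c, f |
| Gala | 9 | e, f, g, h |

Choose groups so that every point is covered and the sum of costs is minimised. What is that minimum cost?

Delta, Echo together cover every point (Delta ∪ Echo = {a, b, c, d, e, f, g, h}); total cost 2 + 6 = 8.
No covering selection has total cost below 8.

8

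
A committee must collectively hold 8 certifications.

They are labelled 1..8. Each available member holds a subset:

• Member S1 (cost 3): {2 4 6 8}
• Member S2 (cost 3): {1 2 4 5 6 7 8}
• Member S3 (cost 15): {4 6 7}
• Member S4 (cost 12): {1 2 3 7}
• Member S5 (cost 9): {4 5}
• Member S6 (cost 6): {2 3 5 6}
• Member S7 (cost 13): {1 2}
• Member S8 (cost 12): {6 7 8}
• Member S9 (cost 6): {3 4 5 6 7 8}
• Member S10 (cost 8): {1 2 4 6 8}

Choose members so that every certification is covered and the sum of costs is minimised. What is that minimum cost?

9

S2, S6 together cover every certification (S2 ∪ S6 = {1, 2, 3, 4, 5, 6, 7, 8}); total cost 3 + 6 = 9.
No covering selection has total cost below 9.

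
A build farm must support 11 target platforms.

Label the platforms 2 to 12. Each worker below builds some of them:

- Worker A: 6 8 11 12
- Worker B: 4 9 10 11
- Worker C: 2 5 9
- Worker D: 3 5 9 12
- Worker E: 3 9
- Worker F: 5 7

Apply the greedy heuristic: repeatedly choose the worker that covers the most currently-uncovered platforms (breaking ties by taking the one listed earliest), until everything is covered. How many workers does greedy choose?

Greedy: pick A (covers 4 new) → pick B (covers 3 new) → pick C (covers 2 new) → pick D (covers 1 new) → pick F (covers 1 new). Total picks: 5.

5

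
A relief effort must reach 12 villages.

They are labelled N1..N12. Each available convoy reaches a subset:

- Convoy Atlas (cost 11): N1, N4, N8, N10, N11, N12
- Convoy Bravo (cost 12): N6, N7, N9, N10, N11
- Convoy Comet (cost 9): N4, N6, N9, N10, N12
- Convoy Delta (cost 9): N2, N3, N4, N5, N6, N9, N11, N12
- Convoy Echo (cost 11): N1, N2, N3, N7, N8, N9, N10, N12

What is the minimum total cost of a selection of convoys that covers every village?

Delta, Echo together cover every village (Delta ∪ Echo = {N1, N2, N3, N4, N5, N6, N7, N8, N9, N10, N11, N12}); total cost 9 + 11 = 20.
No covering selection has total cost below 20.

20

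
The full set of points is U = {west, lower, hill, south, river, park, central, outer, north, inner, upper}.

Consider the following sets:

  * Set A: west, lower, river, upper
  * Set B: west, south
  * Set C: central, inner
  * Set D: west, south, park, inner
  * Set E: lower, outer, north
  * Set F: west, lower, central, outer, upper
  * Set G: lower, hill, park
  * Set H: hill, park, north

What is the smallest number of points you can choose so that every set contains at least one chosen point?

The 4 points {west, lower, hill, inner} hit every set.
No choice of 3 points meets every set, so 4 is the minimum.

4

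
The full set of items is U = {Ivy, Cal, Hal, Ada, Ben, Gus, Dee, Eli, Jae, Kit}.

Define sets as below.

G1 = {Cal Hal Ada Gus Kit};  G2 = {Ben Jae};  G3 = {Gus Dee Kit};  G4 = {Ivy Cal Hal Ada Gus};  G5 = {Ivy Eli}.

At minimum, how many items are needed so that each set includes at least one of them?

H = {Gus, Eli, Jae} meets every set (each contains at least one member of H), and |H| = 3.
The sets G1, G2, G5 are pairwise disjoint, so any hitting set needs a separate item for each — at least 3. Hence 3 is optimal.

3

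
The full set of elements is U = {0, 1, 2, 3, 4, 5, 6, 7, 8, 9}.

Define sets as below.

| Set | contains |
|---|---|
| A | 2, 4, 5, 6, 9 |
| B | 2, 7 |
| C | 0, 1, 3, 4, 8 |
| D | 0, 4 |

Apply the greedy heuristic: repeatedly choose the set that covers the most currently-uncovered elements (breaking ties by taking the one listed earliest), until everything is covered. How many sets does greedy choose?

3

Greedy: pick A (covers 5 new) → pick C (covers 4 new) → pick B (covers 1 new). Total picks: 3.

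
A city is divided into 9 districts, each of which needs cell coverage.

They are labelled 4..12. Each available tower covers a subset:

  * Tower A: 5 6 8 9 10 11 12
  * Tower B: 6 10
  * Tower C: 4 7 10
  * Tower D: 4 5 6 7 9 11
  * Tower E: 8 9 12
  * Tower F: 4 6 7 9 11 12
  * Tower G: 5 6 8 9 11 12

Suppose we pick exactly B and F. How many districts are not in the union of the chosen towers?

Union of B, F = {4, 6, 7, 9, 10, 11, 12}.
Not covered: 5, 8 — 2 districts.

2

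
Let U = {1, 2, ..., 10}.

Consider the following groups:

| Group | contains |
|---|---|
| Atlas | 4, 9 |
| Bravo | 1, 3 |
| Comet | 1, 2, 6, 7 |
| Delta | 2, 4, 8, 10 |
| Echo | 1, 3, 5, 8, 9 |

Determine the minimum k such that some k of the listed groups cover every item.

Comet, Delta, and Echo cover everything between them: the union {1, 2, 3, 4, 5, 6, 7, 8, 9, 10} is all of U.
Only Echo contains 5, so Echo is forced; the remaining 5 items need at least 2 more groups (each remaining group adds at most 3) — so at least 3 groups are needed, and 3 is optimal.

3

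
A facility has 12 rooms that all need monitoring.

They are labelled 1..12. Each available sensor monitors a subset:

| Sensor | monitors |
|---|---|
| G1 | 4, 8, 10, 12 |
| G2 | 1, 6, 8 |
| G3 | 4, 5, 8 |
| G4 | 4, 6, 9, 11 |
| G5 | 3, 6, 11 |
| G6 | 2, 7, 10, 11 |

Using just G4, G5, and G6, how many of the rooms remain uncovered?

4

Union of G4, G5, G6 = {2, 3, 4, 6, 7, 9, 10, 11}.
Not covered: 1, 5, 8, 12 — 4 rooms.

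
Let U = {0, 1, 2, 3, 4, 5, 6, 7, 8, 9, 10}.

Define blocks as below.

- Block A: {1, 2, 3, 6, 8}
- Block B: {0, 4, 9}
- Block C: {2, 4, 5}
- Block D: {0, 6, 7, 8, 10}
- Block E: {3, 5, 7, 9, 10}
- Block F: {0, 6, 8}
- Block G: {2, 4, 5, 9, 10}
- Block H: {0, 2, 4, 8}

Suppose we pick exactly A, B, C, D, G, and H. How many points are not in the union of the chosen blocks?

0

Union of A, B, C, D, G, H = {0, 1, 2, 3, 4, 5, 6, 7, 8, 9, 10} — that's every point, so 0 are uncovered.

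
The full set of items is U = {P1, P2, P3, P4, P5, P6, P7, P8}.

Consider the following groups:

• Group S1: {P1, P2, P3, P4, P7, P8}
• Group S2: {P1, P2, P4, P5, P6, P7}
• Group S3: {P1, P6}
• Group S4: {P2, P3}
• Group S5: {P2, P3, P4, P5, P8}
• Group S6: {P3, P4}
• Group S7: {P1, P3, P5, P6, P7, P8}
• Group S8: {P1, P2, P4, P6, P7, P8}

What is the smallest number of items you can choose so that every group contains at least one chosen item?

H = {P3, P6} meets every group (each contains at least one member of H), and |H| = 2.
The groups S3, S4 are pairwise disjoint, so any hitting set needs a separate item for each — at least 2. Hence 2 is optimal.

2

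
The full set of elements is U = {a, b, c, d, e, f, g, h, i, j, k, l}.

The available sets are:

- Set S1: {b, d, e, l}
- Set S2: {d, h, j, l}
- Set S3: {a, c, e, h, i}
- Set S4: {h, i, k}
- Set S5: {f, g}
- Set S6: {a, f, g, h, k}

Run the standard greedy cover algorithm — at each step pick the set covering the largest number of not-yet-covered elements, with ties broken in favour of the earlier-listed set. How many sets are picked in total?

Greedy: pick S3 (covers 5 new) → pick S1 (covers 3 new) → pick S6 (covers 3 new) → pick S2 (covers 1 new). Total picks: 4.

4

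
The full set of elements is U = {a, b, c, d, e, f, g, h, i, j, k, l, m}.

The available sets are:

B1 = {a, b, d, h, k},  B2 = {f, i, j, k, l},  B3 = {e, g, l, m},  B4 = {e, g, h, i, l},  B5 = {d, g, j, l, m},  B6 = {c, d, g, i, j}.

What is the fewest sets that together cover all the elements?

4

Take {B1, B2, B3, B6}. Their union is {a, b, c, d, e, f, g, h, i, j, k, l, m}, which is all 13 elements.
No 3 of the 6 sets cover everything (all 20 combinations miss at least one element), so 4 is optimal.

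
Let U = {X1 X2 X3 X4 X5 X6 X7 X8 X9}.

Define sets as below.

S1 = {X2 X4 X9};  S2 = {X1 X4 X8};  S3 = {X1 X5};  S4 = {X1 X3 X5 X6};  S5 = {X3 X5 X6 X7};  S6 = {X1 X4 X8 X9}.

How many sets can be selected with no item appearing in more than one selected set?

S2, S5 are pairwise disjoint (S2={X1,X4,X8}; S5={X3,X5,X6,X7}).
Every remaining set overlaps one of these, and no 3 of the listed sets are pairwise disjoint, so 2 is the maximum.

2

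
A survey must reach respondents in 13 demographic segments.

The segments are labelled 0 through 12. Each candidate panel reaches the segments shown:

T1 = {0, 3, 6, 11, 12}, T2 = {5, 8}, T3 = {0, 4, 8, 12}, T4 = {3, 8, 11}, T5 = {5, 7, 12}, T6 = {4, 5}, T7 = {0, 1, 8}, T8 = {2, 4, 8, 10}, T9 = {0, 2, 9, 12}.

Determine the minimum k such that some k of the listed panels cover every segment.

T1 and T5 and T7 and T8 and T9 together: T1 ∪ T5 ∪ T7 ∪ T8 ∪ T9 = {0, 1, 2, 3, 4, 5, 6, 7, 8, 9, 10, 11, 12} — every segment is covered.
No 4 of the 9 panels cover everything (all 126 combinations miss at least one segment), so 5 is optimal.

5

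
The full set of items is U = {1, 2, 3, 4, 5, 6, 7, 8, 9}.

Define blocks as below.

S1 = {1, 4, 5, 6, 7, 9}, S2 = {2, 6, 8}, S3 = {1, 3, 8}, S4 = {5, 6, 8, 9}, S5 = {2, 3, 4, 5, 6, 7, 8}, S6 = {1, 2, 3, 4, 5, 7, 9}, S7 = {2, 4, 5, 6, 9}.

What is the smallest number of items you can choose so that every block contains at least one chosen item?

The 2 items {5, 8} hit every block.
The blocks S3, S7 are pairwise disjoint, so any hitting set needs a separate item for each — at least 2. Hence 2 is optimal.

2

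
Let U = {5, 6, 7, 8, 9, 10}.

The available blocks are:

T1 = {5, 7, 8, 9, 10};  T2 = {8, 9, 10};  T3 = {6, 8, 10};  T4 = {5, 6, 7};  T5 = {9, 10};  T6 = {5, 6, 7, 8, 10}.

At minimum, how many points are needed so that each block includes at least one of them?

The 2 points {6, 9} hit every block.
The blocks T2, T4 are pairwise disjoint, so any hitting set needs a separate point for each — at least 2. Hence 2 is optimal.

2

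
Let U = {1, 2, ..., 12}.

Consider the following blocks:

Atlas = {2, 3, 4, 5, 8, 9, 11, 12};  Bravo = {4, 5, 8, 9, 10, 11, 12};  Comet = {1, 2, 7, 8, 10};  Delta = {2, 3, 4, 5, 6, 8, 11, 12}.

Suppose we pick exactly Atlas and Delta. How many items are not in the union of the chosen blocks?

3

Union of Atlas, Delta = {2, 3, 4, 5, 6, 8, 9, 11, 12}.
Not covered: 1, 7, 10 — 3 items.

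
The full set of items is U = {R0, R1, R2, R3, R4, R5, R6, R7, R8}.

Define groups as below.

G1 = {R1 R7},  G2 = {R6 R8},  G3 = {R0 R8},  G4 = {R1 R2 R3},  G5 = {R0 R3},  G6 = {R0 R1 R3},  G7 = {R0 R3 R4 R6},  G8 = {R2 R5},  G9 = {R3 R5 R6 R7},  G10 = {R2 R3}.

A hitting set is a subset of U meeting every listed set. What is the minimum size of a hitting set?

4

H = {R3, R5, R7, R8} meets every group (each contains at least one member of H), and |H| = 4.
The groups G1, G2, G5, G8 are pairwise disjoint, so any hitting set needs a separate item for each — at least 4. Hence 4 is optimal.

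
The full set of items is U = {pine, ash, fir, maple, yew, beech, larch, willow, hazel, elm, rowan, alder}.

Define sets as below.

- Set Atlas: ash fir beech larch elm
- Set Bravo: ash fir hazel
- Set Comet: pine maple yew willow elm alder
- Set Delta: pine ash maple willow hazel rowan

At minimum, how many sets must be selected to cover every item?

Atlas, Comet, and Delta cover everything between them: the union {pine, ash, fir, maple, yew, beech, larch, willow, hazel, elm, rowan, alder} is all of U.
Only Comet contains yew, so Comet is forced; the remaining 6 items need at least 2 more sets (each remaining set adds at most 4) — so at least 3 sets are needed, and 3 is optimal.

3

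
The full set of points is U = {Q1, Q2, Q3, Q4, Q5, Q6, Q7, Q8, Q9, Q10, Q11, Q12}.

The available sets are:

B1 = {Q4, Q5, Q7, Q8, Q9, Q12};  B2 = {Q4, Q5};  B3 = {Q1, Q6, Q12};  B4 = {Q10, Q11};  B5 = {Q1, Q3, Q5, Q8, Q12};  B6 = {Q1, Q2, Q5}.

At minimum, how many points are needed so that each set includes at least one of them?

3

Take H = {Q1, Q5, Q11}. Each listed set contains at least one of these, so H is a hitting set of size 3.
The sets B2, B3, B4 are pairwise disjoint, so any hitting set needs a separate point for each — at least 3. Hence 3 is optimal.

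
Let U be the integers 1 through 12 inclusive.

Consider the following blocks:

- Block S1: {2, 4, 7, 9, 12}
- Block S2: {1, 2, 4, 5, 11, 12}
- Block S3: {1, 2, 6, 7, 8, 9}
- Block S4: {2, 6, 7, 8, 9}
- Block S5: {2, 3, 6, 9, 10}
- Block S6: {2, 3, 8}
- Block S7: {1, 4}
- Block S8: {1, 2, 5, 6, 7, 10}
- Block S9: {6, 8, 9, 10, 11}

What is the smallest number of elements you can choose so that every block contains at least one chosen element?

Take H = {1, 2, 8}. Each listed block contains at least one of these, so H is a hitting set of size 3.
No choice of 2 elements meets every block, so 3 is the minimum.

3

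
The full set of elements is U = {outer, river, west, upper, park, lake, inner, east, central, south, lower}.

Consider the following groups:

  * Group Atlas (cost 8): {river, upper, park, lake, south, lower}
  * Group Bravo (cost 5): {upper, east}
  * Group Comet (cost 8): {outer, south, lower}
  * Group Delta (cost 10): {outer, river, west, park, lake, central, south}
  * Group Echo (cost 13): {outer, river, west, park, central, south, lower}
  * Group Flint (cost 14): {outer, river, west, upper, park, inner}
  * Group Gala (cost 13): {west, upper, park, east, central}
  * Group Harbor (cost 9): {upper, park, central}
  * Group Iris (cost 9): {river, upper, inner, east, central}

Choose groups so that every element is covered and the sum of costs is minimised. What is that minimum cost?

Comet, Delta, Iris together cover every element (Comet ∪ Delta ∪ Iris = {outer, river, west, upper, park, lake, inner, east, central, south, lower}); total cost 8 + 10 + 9 = 27.
No covering selection has total cost below 27.

27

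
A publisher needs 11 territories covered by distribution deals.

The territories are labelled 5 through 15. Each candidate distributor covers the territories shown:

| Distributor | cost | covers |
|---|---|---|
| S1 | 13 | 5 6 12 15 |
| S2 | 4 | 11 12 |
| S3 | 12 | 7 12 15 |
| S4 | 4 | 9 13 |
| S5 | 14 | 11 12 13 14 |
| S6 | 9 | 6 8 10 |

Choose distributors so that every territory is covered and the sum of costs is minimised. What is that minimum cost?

52

S1, S3, S4, S5, S6 together cover every territory (S1 ∪ S3 ∪ S4 ∪ S5 ∪ S6 = {5, 6, 7, 8, 9, 10, 11, 12, 13, 14, 15}); total cost 13 + 12 + 4 + 14 + 9 = 52.
The greedy pick S2, S4, S6, S3, S1, S5 costs 56; no covering selection beats 52.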